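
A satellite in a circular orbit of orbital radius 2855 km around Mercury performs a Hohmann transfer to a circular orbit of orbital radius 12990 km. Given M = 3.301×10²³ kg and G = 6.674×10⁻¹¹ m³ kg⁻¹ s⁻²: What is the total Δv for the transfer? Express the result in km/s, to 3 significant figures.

Δv_total ≈ 1.30 km/s

μ = GM = 6.674×10⁻¹¹ × 3.301×10²³ = 2.203×10¹³ m³/s².
r₁ = 2855 km = 2.855×10⁶ m.
r₂ = 12990 km = 1.299×10⁷ m.
Transfer ellipse a_t = (r₁ + r₂)/2 = 7.922×10⁶ m.
At r₁: circular v_c1 = √(μ/r₁) = 2778 m/s; transfer-periherm v_p = √[μ(2/r₁ − 1/a_t)] = 3557 m/s.
Δv₁ = v_p − v_c1 = 779.1 m/s.
At r₂: circular v_c2 = √(μ/r₂) = 1302 m/s; transfer-apoherm v_a = √[μ(2/r₂ − 1/a_t)] = 781.8 m/s.
Δv₂ = v_c2 − v_a = 520.5 m/s.
Total Δv = Δv₁ + Δv₂ = 1300 m/s = 1.300 km/s.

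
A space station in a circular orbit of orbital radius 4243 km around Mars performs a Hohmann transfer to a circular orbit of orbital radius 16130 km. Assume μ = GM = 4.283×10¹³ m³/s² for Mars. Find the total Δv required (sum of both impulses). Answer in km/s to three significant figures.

r₁ = 4243 km = 4.243×10⁶ m.
r₂ = 16130 km = 1.613×10⁷ m.
Transfer ellipse a_t = (r₁ + r₂)/2 = 1.019×10⁷ m.
At r₁: circular v_c1 = √(μ/r₁) = 3177 m/s; transfer-periapsis v_p = √[μ(2/r₁ − 1/a_t)] = 3998 m/s.
Δv₁ = v_p − v_c1 = 820.8 m/s.
At r₂: circular v_c2 = √(μ/r₂) = 1630 m/s; transfer-apoapsis v_a = √[μ(2/r₂ − 1/a_t)] = 1052 m/s.
Δv₂ = v_c2 − v_a = 577.8 m/s.
Total Δv = Δv₁ + Δv₂ = 1399 m/s = 1.399 km/s.

Δv_total ≈ 1.40 km/s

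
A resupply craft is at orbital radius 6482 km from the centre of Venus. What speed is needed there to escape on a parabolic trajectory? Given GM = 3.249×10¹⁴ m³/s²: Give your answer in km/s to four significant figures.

v_esc ≈ 10.01 km/s

r = 6482 km = 6.482×10⁶ m.
Escape speed v_esc = √(2μ/r) = √(2 × 3.249×10¹⁴ / 6.482×10⁶) = √(1.002×10⁸) = 10010 m/s.
= 10.01 km/s.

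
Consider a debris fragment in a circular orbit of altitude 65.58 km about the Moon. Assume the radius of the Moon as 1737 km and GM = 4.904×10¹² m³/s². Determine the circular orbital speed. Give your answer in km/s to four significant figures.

v ≈ 1.649 km/s

r = 1737 + 65.58 = 1802.6 km = 1.8026×10⁶ m.
For a circular orbit v = √(μ/r) = √(4.904×10¹² / 1.803×10⁶) = √(2.721×10⁶) = 1649 m/s.
That is 1.649 km/s.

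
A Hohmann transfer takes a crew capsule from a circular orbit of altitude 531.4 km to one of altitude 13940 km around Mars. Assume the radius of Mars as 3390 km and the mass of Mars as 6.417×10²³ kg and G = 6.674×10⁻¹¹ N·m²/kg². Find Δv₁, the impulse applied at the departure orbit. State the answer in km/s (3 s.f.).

Δv ≈ 0.916 km/s

μ = GM = 6.674×10⁻¹¹ × 6.417×10²³ = 4.283×10¹³ m³/s².
r₁ = 3390 + 531.4 = 3921.4 km = 3.9214×10⁶ m.
r₂ = 3390 + 13940 = 17330 km = 1.7330×10⁷ m.
Transfer ellipse a_t = (r₁ + r₂)/2 = 1.063×10⁷ m.
At r₁: circular v_c1 = √(μ/r₁) = 3305 m/s; transfer-periapsis v_p = √[μ(2/r₁ − 1/a_t)] = 4220 m/s.
Δv₁ = v_p − v_c1 = 915.7 m/s.
= 0.9157 km/s.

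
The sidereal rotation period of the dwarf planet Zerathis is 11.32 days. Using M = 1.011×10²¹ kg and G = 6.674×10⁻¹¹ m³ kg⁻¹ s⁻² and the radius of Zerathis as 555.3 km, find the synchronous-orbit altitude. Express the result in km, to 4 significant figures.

h_sync ≈ 11230 km

μ = GM = 6.674×10⁻¹¹ × 1.011×10²¹ = 6.747×10¹⁰ m³/s².
T = 11.32 days = 9.780×10⁵ s.
A synchronous orbit has period T, so by Kepler's third law a = (μT²/4π²)^(1/3).
μT²/4π² = 6.747×10¹⁰ × (9.780×10⁵)² / 39.48 = 1.635×10²¹ m³.
a = 1.178×10⁷ m = 11781 km.
Altitude h = a − R = 11781 − 555.3 = 11225 km.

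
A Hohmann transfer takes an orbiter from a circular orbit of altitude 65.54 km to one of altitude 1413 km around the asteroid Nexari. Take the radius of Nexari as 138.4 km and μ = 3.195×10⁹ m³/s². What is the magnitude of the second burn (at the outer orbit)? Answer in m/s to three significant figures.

r₁ = 138.4 + 65.54 = 203.94 km = 2.0394×10⁵ m.
r₂ = 138.4 + 1413 = 1551.4 km = 1.5514×10⁶ m.
Transfer ellipse a_t = (r₁ + r₂)/2 = 8.777×10⁵ m.
At r₁: circular v_c1 = √(μ/r₁) = 125.2 m/s; transfer-periapsis v_p = √[μ(2/r₁ − 1/a_t)] = 166.4 m/s.
At r₂: circular v_c2 = √(μ/r₂) = 45.38 m/s; transfer-apoapsis v_a = √[μ(2/r₂ − 1/a_t)] = 21.88 m/s.
Δv₂ = v_c2 − v_a = 23.51 m/s.

Δv ≈ 23.5 m/s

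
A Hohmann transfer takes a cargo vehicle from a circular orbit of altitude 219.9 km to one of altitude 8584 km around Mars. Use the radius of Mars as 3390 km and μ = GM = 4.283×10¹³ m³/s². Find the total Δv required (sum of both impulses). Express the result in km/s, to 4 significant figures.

r₁ = 3390 + 219.9 = 3609.9 km = 3.6099×10⁶ m.
r₂ = 3390 + 8584 = 11974 km = 1.1974×10⁷ m.
Transfer ellipse a_t = (r₁ + r₂)/2 = 7.792×10⁶ m.
At r₁: circular v_c1 = √(μ/r₁) = 3445 m/s; transfer-periapsis v_p = √[μ(2/r₁ − 1/a_t)] = 4270 m/s.
Δv₁ = v_p − v_c1 = 825.4 m/s.
At r₂: circular v_c2 = √(μ/r₂) = 1891 m/s; transfer-apoapsis v_a = √[μ(2/r₂ − 1/a_t)] = 1287 m/s.
Δv₂ = v_c2 − v_a = 604.0 m/s.
Total Δv = Δv₁ + Δv₂ = 1429 m/s = 1.429 km/s.

Δv_total ≈ 1.429 km/s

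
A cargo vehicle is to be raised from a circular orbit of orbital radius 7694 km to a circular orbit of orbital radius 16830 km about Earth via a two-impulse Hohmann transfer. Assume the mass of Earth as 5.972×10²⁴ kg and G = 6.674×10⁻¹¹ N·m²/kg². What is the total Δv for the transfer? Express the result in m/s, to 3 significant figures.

Δv_total ≈ 2250 m/s

μ = GM = 6.674×10⁻¹¹ × 5.972×10²⁴ = 3.986×10¹⁴ m³/s².
r₁ = 7694 km = 7.694×10⁶ m.
r₂ = 16830 km = 1.683×10⁷ m.
Transfer ellipse a_t = (r₁ + r₂)/2 = 1.226×10⁷ m.
At r₁: circular v_c1 = √(μ/r₁) = 7197 m/s; transfer-perigee v_p = √[μ(2/r₁ − 1/a_t)] = 8432 m/s.
Δv₁ = v_p − v_c1 = 1235 m/s.
At r₂: circular v_c2 = √(μ/r₂) = 4866 m/s; transfer-apogee v_a = √[μ(2/r₂ − 1/a_t)] = 3855 m/s.
Δv₂ = v_c2 − v_a = 1012 m/s.
Total Δv = Δv₁ + Δv₂ = 2246 m/s.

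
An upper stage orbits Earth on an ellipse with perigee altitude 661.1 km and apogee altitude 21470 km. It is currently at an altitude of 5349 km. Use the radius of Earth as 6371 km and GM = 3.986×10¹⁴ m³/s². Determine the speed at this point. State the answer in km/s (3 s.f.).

r_p = 6371 + 661.1 = 7032.1 km = 7.0321×10⁶ m.
r_a = 6371 + 21470 = 27841 km = 2.7841×10⁷ m.
r = 6371 + 5349 = 11720 km = 1.172×10⁷ m.
Semi-major axis a = (r_p + r_a)/2 = 17437 km = 1.744×10⁷ m.
Vis-viva: v² = μ(2/r − 1/a) = 3.986×10¹⁴ × (1.706×10⁻⁷ − 5.735×10⁻⁸) = 4.516×10⁷ m²/s².
v = 6720 m/s = 6.720 km/s.

v ≈ 6.72 km/s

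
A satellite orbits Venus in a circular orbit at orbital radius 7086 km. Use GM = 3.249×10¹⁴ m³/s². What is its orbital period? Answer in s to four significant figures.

T ≈ 6575 s

r = 7086 km = 7.086×10⁶ m.
Kepler's third law: T = 2π√(r³/μ) = 2π√((7.086×10⁶)³ / 3.249×10¹⁴).
r³/μ = 1.095×10⁶ s², so T = 2π × 1.046×10³ = 6.575×10³ s.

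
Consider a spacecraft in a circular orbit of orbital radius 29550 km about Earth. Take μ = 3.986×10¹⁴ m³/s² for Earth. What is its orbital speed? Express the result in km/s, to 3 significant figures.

v ≈ 3.67 km/s

r = 29550 km = 2.955×10⁷ m.
For a circular orbit v = √(μ/r) = √(3.986×10¹⁴ / 2.955×10⁷) = √(1.349×10⁷) = 3673 m/s.
That is 3.673 km/s.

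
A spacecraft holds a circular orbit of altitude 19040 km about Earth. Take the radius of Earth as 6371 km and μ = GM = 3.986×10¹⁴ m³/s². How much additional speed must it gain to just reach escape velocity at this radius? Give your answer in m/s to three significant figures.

Δv ≈ 1640 m/s

r = 6371 + 19040 = 25411 km = 2.5411×10⁷ m.
Circular speed v_c = √(μ/r) = 3961 m/s.
Escape speed v_esc = √(2μ/r) = √2 × v_c = 5601 m/s.
Δv = v_esc − v_c = 1641 m/s.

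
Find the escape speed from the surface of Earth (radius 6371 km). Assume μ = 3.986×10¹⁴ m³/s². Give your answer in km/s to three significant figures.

r = R = 6.371×10⁶ m.
Escape speed v_esc = √(2μ/r) = √(2 × 3.986×10¹⁴ / 6.371×10⁶) = √(1.251×10⁸) = 11190 m/s.
= 11.19 km/s.

v_esc ≈ 11.2 km/s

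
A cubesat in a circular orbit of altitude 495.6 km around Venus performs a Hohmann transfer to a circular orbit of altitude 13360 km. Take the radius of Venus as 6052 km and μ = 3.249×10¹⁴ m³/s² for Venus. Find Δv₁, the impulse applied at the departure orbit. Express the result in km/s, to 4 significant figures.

Δv ≈ 1.570 km/s

r₁ = 6052 + 495.6 = 6547.6 km = 6.5476×10⁶ m.
r₂ = 6052 + 13360 = 19412 km = 1.9412×10⁷ m.
Transfer ellipse a_t = (r₁ + r₂)/2 = 1.298×10⁷ m.
At r₁: circular v_c1 = √(μ/r₁) = 7044 m/s; transfer-periapsis v_p = √[μ(2/r₁ − 1/a_t)] = 8615 m/s.
Δv₁ = v_p − v_c1 = 1570 m/s.
= 1.570 km/s.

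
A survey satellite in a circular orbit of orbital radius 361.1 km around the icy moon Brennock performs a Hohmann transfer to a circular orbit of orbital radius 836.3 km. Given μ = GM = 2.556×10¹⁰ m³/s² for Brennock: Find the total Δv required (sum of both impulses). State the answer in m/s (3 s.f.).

r₁ = 361.1 km = 3.611×10⁵ m.
r₂ = 836.3 km = 8.363×10⁵ m.
Transfer ellipse a_t = (r₁ + r₂)/2 = 5.987×10⁵ m.
At r₁: circular v_c1 = √(μ/r₁) = 266.1 m/s; transfer-periapsis v_p = √[μ(2/r₁ − 1/a_t)] = 314.4 m/s.
Δv₁ = v_p − v_c1 = 48.39 m/s.
At r₂: circular v_c2 = √(μ/r₂) = 174.8 m/s; transfer-apoapsis v_a = √[μ(2/r₂ − 1/a_t)] = 135.8 m/s.
Δv₂ = v_c2 − v_a = 39.05 m/s.
Total Δv = Δv₁ + Δv₂ = 87.44 m/s.

Δv_total ≈ 87.4 m/s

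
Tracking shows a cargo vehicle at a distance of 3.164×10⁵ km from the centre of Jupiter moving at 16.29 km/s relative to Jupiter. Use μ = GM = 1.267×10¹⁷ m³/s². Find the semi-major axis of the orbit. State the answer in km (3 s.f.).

r = 3.164×10⁸ m.
Specific orbital energy ε = v²/2 − μ/r = (16290)²/2 − 1.267×10¹⁷/3.164×10⁸ = -2.678×10⁸ J/kg.
Since ε = −μ/(2a), a = −μ/(2ε) = 2.366×10⁸ m = 2.3659×10⁵ km.

a ≈ 2.37×10⁵ km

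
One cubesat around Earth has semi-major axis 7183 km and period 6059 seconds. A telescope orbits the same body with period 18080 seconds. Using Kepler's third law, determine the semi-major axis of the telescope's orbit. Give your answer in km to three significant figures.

a₂ ≈ 14900 km

Kepler's third law: a³ ∝ T², so a₂ = a₁ (T₂/T₁)^(2/3).
T₂/T₁ = 2.984, (T₂/T₁)^(2/3) = 2.073.
a₂ = 7183 × 2.073 = 14890 km.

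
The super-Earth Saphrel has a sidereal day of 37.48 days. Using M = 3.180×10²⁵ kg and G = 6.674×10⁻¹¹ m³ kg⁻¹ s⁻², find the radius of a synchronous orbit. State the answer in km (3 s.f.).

μ = GM = 6.674×10⁻¹¹ × 3.180×10²⁵ = 2.122×10¹⁵ m³/s².
T = 37.48 days = 3.238×10⁶ s.
A synchronous orbit has period T, so by Kepler's third law a = (μT²/4π²)^(1/3).
μT²/4π² = 2.122×10¹⁵ × (3.238×10⁶)² / 39.48 = 5.637×10²⁶ m³.
a = 8.261×10⁸ m = 8.2609×10⁵ km.

r_sync ≈ 8.26×10⁵ km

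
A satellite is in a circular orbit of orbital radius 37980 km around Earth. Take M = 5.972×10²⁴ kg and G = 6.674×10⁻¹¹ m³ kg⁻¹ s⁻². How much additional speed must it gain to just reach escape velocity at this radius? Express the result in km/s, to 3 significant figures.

Δv ≈ 1.34 km/s

μ = GM = 6.674×10⁻¹¹ × 5.972×10²⁴ = 3.986×10¹⁴ m³/s².
r = 37980 km = 3.798×10⁷ m.
Circular speed v_c = √(μ/r) = 3239 m/s.
Escape speed v_esc = √(2μ/r) = √2 × v_c = 4581 m/s.
Δv = v_esc − v_c = 1342 m/s = 1.342 km/s.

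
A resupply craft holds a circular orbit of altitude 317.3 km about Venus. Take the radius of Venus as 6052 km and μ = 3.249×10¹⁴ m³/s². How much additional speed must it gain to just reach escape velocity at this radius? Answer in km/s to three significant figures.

r = 6052 + 317.3 = 6369.3 km = 6.3693×10⁶ m.
Circular speed v_c = √(μ/r) = 7142 m/s.
Escape speed v_esc = √(2μ/r) = √2 × v_c = 10100 m/s.
Δv = v_esc − v_c = 2958 m/s = 2.958 km/s.

Δv ≈ 2.96 km/s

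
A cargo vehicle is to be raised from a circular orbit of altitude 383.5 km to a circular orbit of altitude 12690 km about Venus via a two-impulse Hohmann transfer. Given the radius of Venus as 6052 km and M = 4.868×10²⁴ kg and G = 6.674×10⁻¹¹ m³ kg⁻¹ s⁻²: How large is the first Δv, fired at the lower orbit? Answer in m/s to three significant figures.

μ = GM = 6.674×10⁻¹¹ × 4.868×10²⁴ = 3.249×10¹⁴ m³/s².
r₁ = 6052 + 383.5 = 6435.5 km = 6.4355×10⁶ m.
r₂ = 6052 + 12690 = 18742 km = 1.8742×10⁷ m.
Transfer ellipse a_t = (r₁ + r₂)/2 = 1.259×10⁷ m.
At r₁: circular v_c1 = √(μ/r₁) = 7105 m/s; transfer-periapsis v_p = √[μ(2/r₁ − 1/a_t)] = 8669 m/s.
Δv₁ = v_p − v_c1 = 1564 m/s.

Δv ≈ 1560 m/s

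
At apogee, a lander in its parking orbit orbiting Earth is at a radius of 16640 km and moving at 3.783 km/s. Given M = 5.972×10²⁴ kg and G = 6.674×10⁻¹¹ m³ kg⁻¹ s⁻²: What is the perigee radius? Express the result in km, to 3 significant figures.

perigee radius ≈ 7090 km

μ = GM = 6.674×10⁻¹¹ × 5.972×10²⁴ = 3.986×10¹⁴ m³/s².
r_a = 1.664×10⁷ m.
Specific energy ε = v²/2 − μ/r = -1.680×10⁷ J/kg, so a = −μ/(2ε) = 1.186×10⁷ m.
The apsides satisfy r_p + r_a = 2a, so the perigee radius is 2a − r_a = 7.089×10⁶ m = 7088.6 km.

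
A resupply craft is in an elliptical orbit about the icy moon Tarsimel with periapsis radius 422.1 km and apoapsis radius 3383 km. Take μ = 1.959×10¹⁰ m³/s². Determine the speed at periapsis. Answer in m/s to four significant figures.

v ≈ 287.3 m/s

Semi-major axis a = (r_p + r_a)/2 = 1902.5 km = 1.903×10⁶ m.
Vis-viva: v² = μ(2/r − 1/a) = 1.959×10¹⁰ × (4.738×10⁻⁶ − 5.256×10⁻⁷) = 8.252×10⁴ m²/s².
v = 287.3 m/s.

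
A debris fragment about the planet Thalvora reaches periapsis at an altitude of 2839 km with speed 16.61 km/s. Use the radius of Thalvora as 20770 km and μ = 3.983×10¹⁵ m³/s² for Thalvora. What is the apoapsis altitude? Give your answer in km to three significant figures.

r_p = 20770 + 2839 = 23609 km = 2.361×10⁷ m.
Specific energy ε = v²/2 − μ/r = -3.076×10⁷ J/kg, so a = −μ/(2ε) = 6.474×10⁷ m.
The apsides satisfy r_p + r_a = 2a, so the apoapsis radius is 2a − r_p = 1.059×10⁸ m = 1.0587×10⁵ km.
Apoapsis altitude = 1.0587×10⁵ − 20770 = 85104 km.

apoapsis altitude ≈ 85100 km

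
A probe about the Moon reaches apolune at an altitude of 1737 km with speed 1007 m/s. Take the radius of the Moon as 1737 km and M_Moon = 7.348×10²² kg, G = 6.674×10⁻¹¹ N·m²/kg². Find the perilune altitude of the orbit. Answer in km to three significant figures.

μ = GM = 6.674×10⁻¹¹ × 7.348×10²² = 4.904×10¹² m³/s².
r_a = 1737 + 1737 = 3474.0 km = 3.474×10⁶ m.
Specific energy ε = v²/2 − μ/r = -9.046×10⁵ J/kg, so a = −μ/(2ε) = 2.711×10⁶ m.
The apsides satisfy r_p + r_a = 2a, so the perilune radius is 2a − r_a = 1.947×10⁶ m = 1947.1 km.
Perilune altitude = 1947.1 − 1737 = 210.12 km.

perilune altitude ≈ 210 km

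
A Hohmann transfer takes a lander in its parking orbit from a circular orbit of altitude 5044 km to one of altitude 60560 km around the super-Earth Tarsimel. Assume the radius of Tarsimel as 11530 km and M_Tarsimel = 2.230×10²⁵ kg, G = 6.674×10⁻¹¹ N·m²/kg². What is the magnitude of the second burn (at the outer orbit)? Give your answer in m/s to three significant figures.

μ = GM = 6.674×10⁻¹¹ × 2.230×10²⁵ = 1.488×10¹⁵ m³/s².
r₁ = 11530 + 5044 = 16574 km = 1.6574×10⁷ m.
r₂ = 11530 + 60560 = 72090 km = 7.2090×10⁷ m.
Transfer ellipse a_t = (r₁ + r₂)/2 = 4.433×10⁷ m.
At r₁: circular v_c1 = √(μ/r₁) = 9476 m/s; transfer-periapsis v_p = √[μ(2/r₁ − 1/a_t)] = 12080 m/s.
At r₂: circular v_c2 = √(μ/r₂) = 4544 m/s; transfer-apoapsis v_a = √[μ(2/r₂ − 1/a_t)] = 2778 m/s.
Δv₂ = v_c2 − v_a = 1765 m/s.

Δv ≈ 1770 m/s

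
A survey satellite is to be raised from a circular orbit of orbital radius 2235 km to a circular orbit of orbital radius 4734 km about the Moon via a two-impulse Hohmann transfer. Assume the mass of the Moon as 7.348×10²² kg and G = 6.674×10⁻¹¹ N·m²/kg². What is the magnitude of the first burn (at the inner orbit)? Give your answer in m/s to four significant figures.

Δv ≈ 245.3 m/s

μ = GM = 6.674×10⁻¹¹ × 7.348×10²² = 4.904×10¹² m³/s².
r₁ = 2235 km = 2.235×10⁶ m.
r₂ = 4734 km = 4.734×10⁶ m.
Transfer ellipse a_t = (r₁ + r₂)/2 = 3.484×10⁶ m.
At r₁: circular v_c1 = √(μ/r₁) = 1481 m/s; transfer-perilune v_p = √[μ(2/r₁ − 1/a_t)] = 1727 m/s.
Δv₁ = v_p − v_c1 = 245.3 m/s.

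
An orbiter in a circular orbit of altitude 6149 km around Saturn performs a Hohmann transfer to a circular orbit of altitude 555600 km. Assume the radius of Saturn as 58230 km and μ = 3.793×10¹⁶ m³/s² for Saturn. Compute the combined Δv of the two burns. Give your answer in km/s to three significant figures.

r₁ = 58230 + 6149 = 64379 km = 6.4379×10⁷ m.
r₂ = 58230 + 555600 = 613830 km = 6.1383×10⁸ m.
Transfer ellipse a_t = (r₁ + r₂)/2 = 3.391×10⁸ m.
At r₁: circular v_c1 = √(μ/r₁) = 24270 m/s; transfer-perikrone v_p = √[μ(2/r₁ − 1/a_t)] = 32660 m/s.
Δv₁ = v_p − v_c1 = 8384 m/s.
At r₂: circular v_c2 = √(μ/r₂) = 7861 m/s; transfer-apokrone v_a = √[μ(2/r₂ − 1/a_t)] = 3425 m/s.
Δv₂ = v_c2 − v_a = 4436 m/s.
Total Δv = Δv₁ + Δv₂ = 12820 m/s = 12.82 km/s.

Δv_total ≈ 12.8 km/s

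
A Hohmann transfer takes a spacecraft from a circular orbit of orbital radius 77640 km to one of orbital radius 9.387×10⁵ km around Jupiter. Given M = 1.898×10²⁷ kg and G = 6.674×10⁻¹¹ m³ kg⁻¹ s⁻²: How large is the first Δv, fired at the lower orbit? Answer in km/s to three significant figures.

μ = GM = 6.674×10⁻¹¹ × 1.898×10²⁷ = 1.267×10¹⁷ m³/s².
r₁ = 77640 km = 7.764×10⁷ m.
r₂ = 9.387×10⁵ km = 9.387×10⁸ m.
Transfer ellipse a_t = (r₁ + r₂)/2 = 5.082×10⁸ m.
At r₁: circular v_c1 = √(μ/r₁) = 40390 m/s; transfer-perijove v_p = √[μ(2/r₁ − 1/a_t)] = 54900 m/s.
Δv₁ = v_p − v_c1 = 14510 m/s.
= 14.51 km/s.

Δv ≈ 14.5 km/s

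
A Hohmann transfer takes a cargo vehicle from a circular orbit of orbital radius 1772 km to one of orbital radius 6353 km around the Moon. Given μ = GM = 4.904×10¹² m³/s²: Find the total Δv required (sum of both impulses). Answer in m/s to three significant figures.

r₁ = 1772 km = 1.772×10⁶ m.
r₂ = 6353 km = 6.353×10⁶ m.
Transfer ellipse a_t = (r₁ + r₂)/2 = 4.062×10⁶ m.
At r₁: circular v_c1 = √(μ/r₁) = 1664 m/s; transfer-perilune v_p = √[μ(2/r₁ − 1/a_t)] = 2080 m/s.
Δv₁ = v_p − v_c1 = 416.8 m/s.
At r₂: circular v_c2 = √(μ/r₂) = 878.6 m/s; transfer-apolune v_a = √[μ(2/r₂ − 1/a_t)] = 580.3 m/s.
Δv₂ = v_c2 − v_a = 298.3 m/s.
Total Δv = Δv₁ + Δv₂ = 715.1 m/s.

Δv_total ≈ 715 m/s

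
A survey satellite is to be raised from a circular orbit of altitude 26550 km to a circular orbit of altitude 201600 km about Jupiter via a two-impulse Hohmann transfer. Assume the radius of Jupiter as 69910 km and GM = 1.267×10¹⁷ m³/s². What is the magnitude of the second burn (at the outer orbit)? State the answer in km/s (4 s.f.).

r₁ = 69910 + 26550 = 96460 km = 9.6460×10⁷ m.
r₂ = 69910 + 201600 = 271510 km = 2.7151×10⁸ m.
Transfer ellipse a_t = (r₁ + r₂)/2 = 1.840×10⁸ m.
At r₁: circular v_c1 = √(μ/r₁) = 36240 m/s; transfer-perijove v_p = √[μ(2/r₁ − 1/a_t)] = 44030 m/s.
At r₂: circular v_c2 = √(μ/r₂) = 21600 m/s; transfer-apojove v_a = √[μ(2/r₂ − 1/a_t)] = 15640 m/s.
Δv₂ = v_c2 − v_a = 5961 m/s.
= 5.961 km/s.

Δv ≈ 5.961 km/s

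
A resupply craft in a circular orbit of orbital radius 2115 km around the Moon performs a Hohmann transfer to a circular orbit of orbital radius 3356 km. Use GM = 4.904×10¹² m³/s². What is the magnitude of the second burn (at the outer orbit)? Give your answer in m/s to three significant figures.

r₁ = 2115 km = 2.115×10⁶ m.
r₂ = 3356 km = 3.356×10⁶ m.
Transfer ellipse a_t = (r₁ + r₂)/2 = 2.736×10⁶ m.
At r₁: circular v_c1 = √(μ/r₁) = 1523 m/s; transfer-perilune v_p = √[μ(2/r₁ − 1/a_t)] = 1687 m/s.
At r₂: circular v_c2 = √(μ/r₂) = 1209 m/s; transfer-apolune v_a = √[μ(2/r₂ − 1/a_t)] = 1063 m/s.
Δv₂ = v_c2 − v_a = 145.9 m/s.

Δv ≈ 146 m/s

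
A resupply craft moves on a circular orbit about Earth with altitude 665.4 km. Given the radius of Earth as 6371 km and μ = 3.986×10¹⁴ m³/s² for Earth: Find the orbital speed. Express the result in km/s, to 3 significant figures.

r = 6371 + 665.4 = 7036.4 km = 7.0364×10⁶ m.
For a circular orbit v = √(μ/r) = √(3.986×10¹⁴ / 7.036×10⁶) = √(5.665×10⁷) = 7527 m/s.
That is 7.527 km/s.

v ≈ 7.53 km/s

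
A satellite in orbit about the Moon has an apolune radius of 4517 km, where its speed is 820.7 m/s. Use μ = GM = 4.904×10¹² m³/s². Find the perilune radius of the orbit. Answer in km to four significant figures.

perilune radius ≈ 2031 km

r_a = 4.517×10⁶ m.
Specific energy ε = v²/2 − μ/r = -7.489×10⁵ J/kg, so a = −μ/(2ε) = 3.274×10⁶ m.
The apsides satisfy r_p + r_a = 2a, so the perilune radius is 2a − r_a = 2.031×10⁶ m = 2031.3 km.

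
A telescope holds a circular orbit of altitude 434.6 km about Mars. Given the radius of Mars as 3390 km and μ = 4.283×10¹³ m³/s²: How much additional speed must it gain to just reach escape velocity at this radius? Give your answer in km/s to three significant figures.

Δv ≈ 1.39 km/s

r = 3390 + 434.6 = 3824.6 km = 3.8246×10⁶ m.
Circular speed v_c = √(μ/r) = 3346 m/s.
Escape speed v_esc = √(2μ/r) = √2 × v_c = 4733 m/s.
Δv = v_esc − v_c = 1386 m/s = 1.386 km/s.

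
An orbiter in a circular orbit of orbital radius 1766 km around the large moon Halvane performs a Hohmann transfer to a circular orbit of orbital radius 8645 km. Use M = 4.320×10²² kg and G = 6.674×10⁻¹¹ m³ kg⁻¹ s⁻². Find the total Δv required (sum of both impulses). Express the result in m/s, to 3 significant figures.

Δv_total ≈ 610 m/s

μ = GM = 6.674×10⁻¹¹ × 4.320×10²² = 2.883×10¹² m³/s².
r₁ = 1766 km = 1.766×10⁶ m.
r₂ = 8645 km = 8.645×10⁶ m.
Transfer ellipse a_t = (r₁ + r₂)/2 = 5.206×10⁶ m.
At r₁: circular v_c1 = √(μ/r₁) = 1278 m/s; transfer-periapsis v_p = √[μ(2/r₁ − 1/a_t)] = 1647 m/s.
Δv₁ = v_p − v_c1 = 368.9 m/s.
At r₂: circular v_c2 = √(μ/r₂) = 577.5 m/s; transfer-apoapsis v_a = √[μ(2/r₂ − 1/a_t)] = 336.4 m/s.
Δv₂ = v_c2 − v_a = 241.1 m/s.
Total Δv = Δv₁ + Δv₂ = 610.0 m/s.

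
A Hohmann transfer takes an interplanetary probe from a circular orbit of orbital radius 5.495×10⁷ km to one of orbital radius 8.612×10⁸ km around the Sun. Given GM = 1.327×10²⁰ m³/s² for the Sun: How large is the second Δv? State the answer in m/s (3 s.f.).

r₁ = 5.495×10⁷ km = 5.495×10¹⁰ m.
r₂ = 8.612×10⁸ km = 8.612×10¹¹ m.
Transfer ellipse a_t = (r₁ + r₂)/2 = 4.581×10¹¹ m.
At r₁: circular v_c1 = √(μ/r₁) = 49140 m/s; transfer-perihelion v_p = √[μ(2/r₁ − 1/a_t)] = 67380 m/s.
At r₂: circular v_c2 = √(μ/r₂) = 12410 m/s; transfer-aphelion v_a = √[μ(2/r₂ − 1/a_t)] = 4299 m/s.
Δv₂ = v_c2 − v_a = 8114 m/s.

Δv ≈ 8110 m/s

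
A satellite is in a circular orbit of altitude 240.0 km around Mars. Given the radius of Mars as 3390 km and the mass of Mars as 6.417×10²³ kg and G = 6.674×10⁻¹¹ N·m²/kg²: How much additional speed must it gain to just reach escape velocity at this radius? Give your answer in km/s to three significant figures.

Δv ≈ 1.42 km/s

μ = GM = 6.674×10⁻¹¹ × 6.417×10²³ = 4.283×10¹³ m³/s².
r = 3390 + 240.0 = 3630.0 km = 3.6300×10⁶ m.
Circular speed v_c = √(μ/r) = 3435 m/s.
Escape speed v_esc = √(2μ/r) = √2 × v_c = 4858 m/s.
Δv = v_esc − v_c = 1423 m/s = 1.423 km/s.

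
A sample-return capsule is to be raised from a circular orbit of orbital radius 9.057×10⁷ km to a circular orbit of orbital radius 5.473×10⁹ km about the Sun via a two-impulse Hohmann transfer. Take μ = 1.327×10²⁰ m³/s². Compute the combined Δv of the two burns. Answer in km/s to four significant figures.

r₁ = 9.057×10⁷ km = 9.057×10¹⁰ m.
r₂ = 5.473×10⁹ km = 5.473×10¹² m.
Transfer ellipse a_t = (r₁ + r₂)/2 = 2.782×10¹² m.
At r₁: circular v_c1 = √(μ/r₁) = 38280 m/s; transfer-perihelion v_p = √[μ(2/r₁ − 1/a_t)] = 53690 m/s.
Δv₁ = v_p − v_c1 = 15410 m/s.
At r₂: circular v_c2 = √(μ/r₂) = 4924 m/s; transfer-aphelion v_a = √[μ(2/r₂ − 1/a_t)] = 888.5 m/s.
Δv₂ = v_c2 − v_a = 4036 m/s.
Total Δv = Δv₁ + Δv₂ = 19450 m/s = 19.45 km/s.

Δv_total ≈ 19.45 km/s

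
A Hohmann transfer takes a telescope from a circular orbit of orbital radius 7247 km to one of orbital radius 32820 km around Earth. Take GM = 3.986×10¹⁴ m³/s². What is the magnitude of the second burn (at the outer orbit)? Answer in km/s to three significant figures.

r₁ = 7247 km = 7.247×10⁶ m.
r₂ = 32820 km = 3.282×10⁷ m.
Transfer ellipse a_t = (r₁ + r₂)/2 = 2.003×10⁷ m.
At r₁: circular v_c1 = √(μ/r₁) = 7416 m/s; transfer-perigee v_p = √[μ(2/r₁ − 1/a_t)] = 9492 m/s.
At r₂: circular v_c2 = √(μ/r₂) = 3485 m/s; transfer-apogee v_a = √[μ(2/r₂ − 1/a_t)] = 2096 m/s.
Δv₂ = v_c2 − v_a = 1389 m/s.
= 1.389 km/s.

Δv ≈ 1.39 km/s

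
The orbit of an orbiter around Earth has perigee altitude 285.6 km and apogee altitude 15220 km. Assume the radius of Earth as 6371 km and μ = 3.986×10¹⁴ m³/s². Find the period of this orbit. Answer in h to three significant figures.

r_p = 6371 + 285.6 = 6656.6 km = 6.6566×10⁶ m.
r_a = 6371 + 15220 = 21591 km = 2.1591×10⁷ m.
Semi-major axis a = (r_p + r_a)/2 = (6656.6 + 21591)/2 = 14124 km = 1.412×10⁷ m.
By Kepler's third law T = 2π√(a³/μ) = 2π × 2.659×10³ = 1.670×10⁴ s.
= 4.640 h.

T ≈ 4.64 h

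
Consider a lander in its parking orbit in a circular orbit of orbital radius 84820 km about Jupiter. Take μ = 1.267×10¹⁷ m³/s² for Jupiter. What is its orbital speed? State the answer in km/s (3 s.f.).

v ≈ 38.6 km/s

r = 84820 km = 8.482×10⁷ m.
For a circular orbit v = √(μ/r) = √(1.267×10¹⁷ / 8.482×10⁷) = √(1.494×10⁹) = 38650 m/s.
That is 38.65 km/s.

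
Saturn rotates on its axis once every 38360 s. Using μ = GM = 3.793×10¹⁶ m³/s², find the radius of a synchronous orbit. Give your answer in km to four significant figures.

A synchronous orbit has period T, so by Kepler's third law a = (μT²/4π²)^(1/3).
μT²/4π² = 3.793×10¹⁶ × (3.836×10⁴)² / 39.48 = 1.414×10²⁴ m³.
a = 1.122×10⁸ m = 1.1223×10⁵ km.

r_sync ≈ 1.122×10⁵ km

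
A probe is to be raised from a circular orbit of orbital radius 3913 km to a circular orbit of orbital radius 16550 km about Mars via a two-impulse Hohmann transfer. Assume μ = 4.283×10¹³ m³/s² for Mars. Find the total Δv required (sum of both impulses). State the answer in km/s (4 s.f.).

r₁ = 3913 km = 3.913×10⁶ m.
r₂ = 16550 km = 1.655×10⁷ m.
Transfer ellipse a_t = (r₁ + r₂)/2 = 1.023×10⁷ m.
At r₁: circular v_c1 = √(μ/r₁) = 3308 m/s; transfer-periapsis v_p = √[μ(2/r₁ − 1/a_t)] = 4208 m/s.
Δv₁ = v_p − v_c1 = 899.3 m/s.
At r₂: circular v_c2 = √(μ/r₂) = 1609 m/s; transfer-apoapsis v_a = √[μ(2/r₂ − 1/a_t)] = 994.9 m/s.
Δv₂ = v_c2 − v_a = 613.8 m/s.
Total Δv = Δv₁ + Δv₂ = 1513 m/s = 1.513 km/s.

Δv_total ≈ 1.513 km/s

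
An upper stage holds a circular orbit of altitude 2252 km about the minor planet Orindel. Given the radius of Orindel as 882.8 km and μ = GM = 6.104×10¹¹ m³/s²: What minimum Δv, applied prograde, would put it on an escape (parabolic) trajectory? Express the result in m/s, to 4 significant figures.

r = 882.8 + 2252 = 3134.8 km = 3.1348×10⁶ m.
Circular speed v_c = √(μ/r) = 441.3 m/s.
Escape speed v_esc = √(2μ/r) = √2 × v_c = 624.0 m/s.
Δv = v_esc − v_c = 182.8 m/s.

Δv ≈ 182.8 m/s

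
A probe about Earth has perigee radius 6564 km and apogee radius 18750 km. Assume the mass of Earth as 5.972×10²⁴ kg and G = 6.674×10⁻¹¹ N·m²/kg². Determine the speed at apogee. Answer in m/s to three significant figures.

v ≈ 3320 m/s

μ = GM = 6.674×10⁻¹¹ × 5.972×10²⁴ = 3.986×10¹⁴ m³/s².
Semi-major axis a = (r_p + r_a)/2 = 12657 km = 1.266×10⁷ m.
Vis-viva: v² = μ(2/r − 1/a) = 3.986×10¹⁴ × (1.067×10⁻⁷ − 7.901×10⁻⁸) = 1.102×10⁷ m²/s².
v = 3320 m/s.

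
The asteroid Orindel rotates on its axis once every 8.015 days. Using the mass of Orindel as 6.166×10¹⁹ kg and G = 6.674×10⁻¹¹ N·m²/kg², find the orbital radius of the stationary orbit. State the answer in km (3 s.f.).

μ = GM = 6.674×10⁻¹¹ × 6.166×10¹⁹ = 4.115×10⁹ m³/s².
T = 8.015 days = 6.925×10⁵ s.
A synchronous orbit has period T, so by Kepler's third law a = (μT²/4π²)^(1/3).
μT²/4π² = 4.115×10⁹ × (6.925×10⁵)² / 39.48 = 4.999×10¹⁹ m³.
a = 3.684×10⁶ m = 3683.7 km.

r_sync ≈ 3680 km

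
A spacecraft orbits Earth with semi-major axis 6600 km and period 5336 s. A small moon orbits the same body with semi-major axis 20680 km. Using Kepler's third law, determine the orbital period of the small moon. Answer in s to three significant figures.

T₂ ≈ 29600 s

Kepler's third law: T² ∝ a³, so T₂ = T₁ (a₂/a₁)^(3/2).
a₂/a₁ = 3.133, (a₂/a₁)^(3/2) = 5.546.
T₂ = 5336 × 5.546 = 29600 s.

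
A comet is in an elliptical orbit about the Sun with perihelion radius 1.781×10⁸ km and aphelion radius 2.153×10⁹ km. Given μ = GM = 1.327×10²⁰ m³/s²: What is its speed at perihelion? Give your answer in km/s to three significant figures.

Semi-major axis a = (r_p + r_a)/2 = 1.1656×10⁹ km = 1.166×10¹² m.
Vis-viva: v² = μ(2/r − 1/a) = 1.327×10²⁰ × (1.123×10⁻¹¹ − 8.580×10⁻¹³) = 1.376×10⁹ m²/s².
v = 37100 m/s = 37.10 km/s.

v ≈ 37.1 km/s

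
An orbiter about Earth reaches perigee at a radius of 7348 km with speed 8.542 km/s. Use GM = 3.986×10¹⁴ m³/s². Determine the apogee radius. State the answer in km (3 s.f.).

apogee radius ≈ 15100 km

r_p = 7.348×10⁶ m.
Specific energy ε = v²/2 − μ/r = -1.776×10⁷ J/kg, so a = −μ/(2ε) = 1.122×10⁷ m.
The apsides satisfy r_p + r_a = 2a, so the apogee radius is 2a − r_p = 1.509×10⁷ m = 15092 km.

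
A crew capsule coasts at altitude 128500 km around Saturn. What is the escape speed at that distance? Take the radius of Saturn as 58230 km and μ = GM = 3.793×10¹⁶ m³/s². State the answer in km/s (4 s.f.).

r = 58230 + 128500 = 186730 km = 1.8673×10⁸ m.
Escape speed v_esc = √(2μ/r) = √(2 × 3.793×10¹⁶ / 1.867×10⁸) = √(4.063×10⁸) = 20160 m/s.
= 20.16 km/s.

v_esc ≈ 20.16 km/s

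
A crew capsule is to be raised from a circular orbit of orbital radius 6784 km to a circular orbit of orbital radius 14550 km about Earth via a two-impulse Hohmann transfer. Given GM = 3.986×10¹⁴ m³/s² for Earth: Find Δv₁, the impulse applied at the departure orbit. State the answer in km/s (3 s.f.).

r₁ = 6784 km = 6.784×10⁶ m.
r₂ = 14550 km = 1.455×10⁷ m.
Transfer ellipse a_t = (r₁ + r₂)/2 = 1.067×10⁷ m.
At r₁: circular v_c1 = √(μ/r₁) = 7665 m/s; transfer-perigee v_p = √[μ(2/r₁ − 1/a_t)] = 8952 m/s.
Δv₁ = v_p − v_c1 = 1287 m/s.
= 1.287 km/s.

Δv ≈ 1.29 km/s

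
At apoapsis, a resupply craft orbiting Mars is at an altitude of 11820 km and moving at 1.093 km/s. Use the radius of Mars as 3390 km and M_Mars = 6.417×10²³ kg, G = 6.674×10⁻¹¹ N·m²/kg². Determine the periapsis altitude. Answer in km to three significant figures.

periapsis altitude ≈ 705 km

μ = GM = 6.674×10⁻¹¹ × 6.417×10²³ = 4.283×10¹³ m³/s².
r_a = 3390 + 11820 = 15210 km = 1.521×10⁷ m.
Specific energy ε = v²/2 − μ/r = -2.218×10⁶ J/kg, so a = −μ/(2ε) = 9.653×10⁶ m.
The apsides satisfy r_p + r_a = 2a, so the periapsis radius is 2a − r_a = 4.095×10⁶ m = 4095.4 km.
Periapsis altitude = 4095.4 − 3390 = 705.45 km.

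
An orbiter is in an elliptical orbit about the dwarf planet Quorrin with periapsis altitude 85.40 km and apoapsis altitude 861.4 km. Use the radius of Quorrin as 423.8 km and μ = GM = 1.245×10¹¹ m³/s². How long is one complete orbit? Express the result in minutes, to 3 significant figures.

T ≈ 252 minutes

r_p = 423.8 + 85.40 = 509.20 km = 5.0920×10⁵ m.
r_a = 423.8 + 861.4 = 1285.2 km = 1.2852×10⁶ m.
Semi-major axis a = (r_p + r_a)/2 = (509.20 + 1285.2)/2 = 897.20 km = 8.972×10⁵ m.
By Kepler's third law T = 2π√(a³/μ) = 2π × 2.409×10³ = 1.513×10⁴ s.
= 252.2 minutes.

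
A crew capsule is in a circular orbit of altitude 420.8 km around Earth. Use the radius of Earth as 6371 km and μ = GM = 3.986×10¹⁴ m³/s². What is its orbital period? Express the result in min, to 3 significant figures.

r = 6371 + 420.8 = 6791.8 km = 6.7918×10⁶ m.
Kepler's third law: T = 2π√(r³/μ) = 2π√((6.792×10⁶)³ / 3.986×10¹⁴).
r³/μ = 7.860×10⁵ s², so T = 2π × 8.866×10² = 5.570×10³ s.
Converting: 5.570×10³ s ÷ 60.00 = 92.84 min.

T ≈ 92.8 min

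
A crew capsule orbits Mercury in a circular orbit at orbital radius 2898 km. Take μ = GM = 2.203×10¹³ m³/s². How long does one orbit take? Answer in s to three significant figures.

T ≈ 6600 s

r = 2898 km = 2.898×10⁶ m.
Kepler's third law: T = 2π√(r³/μ) = 2π√((2.898×10⁶)³ / 2.203×10¹³).
r³/μ = 1.105×10⁶ s², so T = 2π × 1.051×10³ = 6.604×10³ s.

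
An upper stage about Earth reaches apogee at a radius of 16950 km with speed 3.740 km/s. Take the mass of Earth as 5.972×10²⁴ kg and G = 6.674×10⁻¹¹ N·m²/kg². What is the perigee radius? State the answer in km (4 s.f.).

μ = GM = 6.674×10⁻¹¹ × 5.972×10²⁴ = 3.986×10¹⁴ m³/s².
r_a = 1.695×10⁷ m.
Specific energy ε = v²/2 − μ/r = -1.652×10⁷ J/kg, so a = −μ/(2ε) = 1.206×10⁷ m.
The apsides satisfy r_p + r_a = 2a, so the perigee radius is 2a − r_a = 7.176×10⁶ m = 7175.5 km.

perigee radius ≈ 7176 km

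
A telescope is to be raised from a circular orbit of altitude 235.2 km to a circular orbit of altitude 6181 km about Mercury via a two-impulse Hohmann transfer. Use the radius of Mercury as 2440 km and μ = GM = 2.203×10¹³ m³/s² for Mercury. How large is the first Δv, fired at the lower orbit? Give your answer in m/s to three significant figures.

r₁ = 2440 + 235.2 = 2675.2 km = 2.6752×10⁶ m.
r₂ = 2440 + 6181 = 8621.0 km = 8.6210×10⁶ m.
Transfer ellipse a_t = (r₁ + r₂)/2 = 5.648×10⁶ m.
At r₁: circular v_c1 = √(μ/r₁) = 2870 m/s; transfer-periherm v_p = √[μ(2/r₁ − 1/a_t)] = 3545 m/s.
Δv₁ = v_p − v_c1 = 675.7 m/s.

Δv ≈ 676 m/s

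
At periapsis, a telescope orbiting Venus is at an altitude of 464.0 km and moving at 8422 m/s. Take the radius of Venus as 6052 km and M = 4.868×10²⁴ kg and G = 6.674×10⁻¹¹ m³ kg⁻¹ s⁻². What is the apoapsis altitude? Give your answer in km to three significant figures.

μ = GM = 6.674×10⁻¹¹ × 4.868×10²⁴ = 3.249×10¹⁴ m³/s².
r_p = 6052 + 464.0 = 6516.0 km = 6.516×10⁶ m.
Specific energy ε = v²/2 − μ/r = -1.440×10⁷ J/kg, so a = −μ/(2ε) = 1.128×10⁷ m.
The apsides satisfy r_p + r_a = 2a, so the apoapsis radius is 2a − r_p = 1.605×10⁷ m = 16053 km.
Apoapsis altitude = 16053 − 6052 = 10001 km.

apoapsis altitude ≈ 10000 km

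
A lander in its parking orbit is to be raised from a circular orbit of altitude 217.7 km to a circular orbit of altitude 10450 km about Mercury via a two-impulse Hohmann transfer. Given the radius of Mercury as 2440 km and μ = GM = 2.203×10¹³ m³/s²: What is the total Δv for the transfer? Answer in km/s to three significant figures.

r₁ = 2440 + 217.7 = 2657.7 km = 2.6577×10⁶ m.
r₂ = 2440 + 10450 = 12890 km = 1.2890×10⁷ m.
Transfer ellipse a_t = (r₁ + r₂)/2 = 7.774×10⁶ m.
At r₁: circular v_c1 = √(μ/r₁) = 2879 m/s; transfer-periherm v_p = √[μ(2/r₁ − 1/a_t)] = 3707 m/s.
Δv₁ = v_p − v_c1 = 828.3 m/s.
At r₂: circular v_c2 = √(μ/r₂) = 1307 m/s; transfer-apoherm v_a = √[μ(2/r₂ − 1/a_t)] = 764.4 m/s.
Δv₂ = v_c2 − v_a = 542.9 m/s.
Total Δv = Δv₁ + Δv₂ = 1371 m/s = 1.371 km/s.

Δv_total ≈ 1.37 km/s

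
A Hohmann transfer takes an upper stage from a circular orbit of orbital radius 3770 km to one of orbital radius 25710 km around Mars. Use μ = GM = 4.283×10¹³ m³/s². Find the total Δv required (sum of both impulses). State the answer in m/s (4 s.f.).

Δv_total ≈ 1719 m/s

r₁ = 3770 km = 3.770×10⁶ m.
r₂ = 25710 km = 2.571×10⁷ m.
Transfer ellipse a_t = (r₁ + r₂)/2 = 1.474×10⁷ m.
At r₁: circular v_c1 = √(μ/r₁) = 3371 m/s; transfer-periapsis v_p = √[μ(2/r₁ − 1/a_t)] = 4451 m/s.
Δv₁ = v_p − v_c1 = 1081 m/s.
At r₂: circular v_c2 = √(μ/r₂) = 1291 m/s; transfer-apoapsis v_a = √[μ(2/r₂ − 1/a_t)] = 652.7 m/s.
Δv₂ = v_c2 − v_a = 637.9 m/s.
Total Δv = Δv₁ + Δv₂ = 1719 m/s.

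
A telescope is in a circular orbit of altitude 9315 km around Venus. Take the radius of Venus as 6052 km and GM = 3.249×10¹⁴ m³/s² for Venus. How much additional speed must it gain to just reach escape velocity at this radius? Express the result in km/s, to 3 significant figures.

r = 6052 + 9315 = 15367 km = 1.5367×10⁷ m.
Circular speed v_c = √(μ/r) = 4598 m/s.
Escape speed v_esc = √(2μ/r) = √2 × v_c = 6503 m/s.
Δv = v_esc − v_c = 1905 m/s = 1.905 km/s.

Δv ≈ 1.90 km/s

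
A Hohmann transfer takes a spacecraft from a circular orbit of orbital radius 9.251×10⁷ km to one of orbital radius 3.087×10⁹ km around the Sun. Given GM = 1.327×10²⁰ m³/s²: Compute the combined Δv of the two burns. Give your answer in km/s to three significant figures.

Δv_total ≈ 19.9 km/s

r₁ = 9.251×10⁷ km = 9.251×10¹⁰ m.
r₂ = 3.087×10⁹ km = 3.087×10¹² m.
Transfer ellipse a_t = (r₁ + r₂)/2 = 1.590×10¹² m.
At r₁: circular v_c1 = √(μ/r₁) = 37870 m/s; transfer-perihelion v_p = √[μ(2/r₁ − 1/a_t)] = 52780 m/s.
Δv₁ = v_p − v_c1 = 14900 m/s.
At r₂: circular v_c2 = √(μ/r₂) = 6556 m/s; transfer-aphelion v_a = √[μ(2/r₂ − 1/a_t)] = 1582 m/s.
Δv₂ = v_c2 − v_a = 4975 m/s.
Total Δv = Δv₁ + Δv₂ = 19880 m/s = 19.88 km/s.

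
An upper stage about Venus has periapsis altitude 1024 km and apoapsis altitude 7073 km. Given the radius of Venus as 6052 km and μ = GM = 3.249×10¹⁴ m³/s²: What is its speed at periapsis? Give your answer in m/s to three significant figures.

r_p = 6052 + 1024 = 7076.0 km = 7.0760×10⁶ m.
r_a = 6052 + 7073 = 13125 km = 1.3125×10⁷ m.
Semi-major axis a = (r_p + r_a)/2 = 10100 km = 1.010×10⁷ m.
Vis-viva: v² = μ(2/r − 1/a) = 3.249×10¹⁴ × (2.826×10⁻⁷ − 9.900×10⁻⁸) = 5.966×10⁷ m²/s².
v = 7724 m/s.

v ≈ 7720 m/s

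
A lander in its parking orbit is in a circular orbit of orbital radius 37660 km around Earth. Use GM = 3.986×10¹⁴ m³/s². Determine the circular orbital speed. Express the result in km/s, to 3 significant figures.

r = 37660 km = 3.766×10⁷ m.
For a circular orbit v = √(μ/r) = √(3.986×10¹⁴ / 3.766×10⁷) = √(1.058×10⁷) = 3253 m/s.
That is 3.253 km/s.

v ≈ 3.25 km/s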